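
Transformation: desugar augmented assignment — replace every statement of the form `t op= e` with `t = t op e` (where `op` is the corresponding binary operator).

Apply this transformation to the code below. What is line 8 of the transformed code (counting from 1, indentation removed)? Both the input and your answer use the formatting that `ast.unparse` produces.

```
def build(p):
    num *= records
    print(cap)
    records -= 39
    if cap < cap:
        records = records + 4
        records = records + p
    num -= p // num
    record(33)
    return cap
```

num = num - p // num

Transformed code:
def build(p):
    num = num * records
    print(cap)
    records = records - 39
    if cap < cap:
        records = records + 4
        records = records + p
    num = num - p // num
    record(33)
    return cap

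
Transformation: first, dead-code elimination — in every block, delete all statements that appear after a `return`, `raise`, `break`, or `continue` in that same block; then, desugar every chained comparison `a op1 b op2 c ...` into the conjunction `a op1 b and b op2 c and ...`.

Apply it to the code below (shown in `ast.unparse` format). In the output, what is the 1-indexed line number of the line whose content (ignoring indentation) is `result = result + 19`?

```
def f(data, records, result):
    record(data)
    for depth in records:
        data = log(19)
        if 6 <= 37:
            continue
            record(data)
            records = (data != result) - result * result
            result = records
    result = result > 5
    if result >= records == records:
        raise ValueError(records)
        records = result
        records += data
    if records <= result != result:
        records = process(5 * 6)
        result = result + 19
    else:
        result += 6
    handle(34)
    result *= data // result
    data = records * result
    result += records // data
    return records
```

Transformed code:
def f(data, records, result):
    record(data)
    for depth in records:
        data = log(19)
        if 6 <= 37:
            continue
    result = result > 5
    if result >= records and records == records:
        raise ValueError(records)
    if records <= result and result != result:
        records = process(5 * 6)
        result = result + 19
    else:
        result += 6
    handle(34)
    result *= data // result
    data = records * result
    result += records // data
    return records

12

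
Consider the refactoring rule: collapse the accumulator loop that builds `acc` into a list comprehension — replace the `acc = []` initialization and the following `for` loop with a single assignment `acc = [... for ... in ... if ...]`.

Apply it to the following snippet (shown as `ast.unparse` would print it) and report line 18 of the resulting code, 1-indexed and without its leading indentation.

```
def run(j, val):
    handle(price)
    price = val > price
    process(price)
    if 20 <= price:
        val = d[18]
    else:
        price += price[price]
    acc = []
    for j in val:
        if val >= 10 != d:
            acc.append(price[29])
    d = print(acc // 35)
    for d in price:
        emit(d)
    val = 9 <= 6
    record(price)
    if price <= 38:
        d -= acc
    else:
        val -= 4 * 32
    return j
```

val -= 4 * 32

Transformed code:
def run(j, val):
    handle(price)
    price = val > price
    process(price)
    if 20 <= price:
        val = d[18]
    else:
        price += price[price]
    acc = [price[29] for j in val if val >= 10 != d]
    d = print(acc // 35)
    for d in price:
        emit(d)
    val = 9 <= 6
    record(price)
    if price <= 38:
        d -= acc
    else:
        val -= 4 * 32
    return j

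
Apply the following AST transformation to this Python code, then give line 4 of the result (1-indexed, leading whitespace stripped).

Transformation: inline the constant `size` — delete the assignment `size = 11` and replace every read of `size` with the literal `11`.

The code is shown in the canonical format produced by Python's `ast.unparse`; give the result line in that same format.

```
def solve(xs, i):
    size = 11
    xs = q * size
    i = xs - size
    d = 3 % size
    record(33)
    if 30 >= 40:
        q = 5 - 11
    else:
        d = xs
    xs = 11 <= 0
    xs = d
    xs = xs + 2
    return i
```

Transformed code:
def solve(xs, i):
    xs = q * 11
    i = xs - 11
    d = 3 % 11
    record(33)
    if 30 >= 40:
        q = 5 - 11
    else:
        d = xs
    xs = 11 <= 0
    xs = d
    xs = xs + 2
    return i

d = 3 % 11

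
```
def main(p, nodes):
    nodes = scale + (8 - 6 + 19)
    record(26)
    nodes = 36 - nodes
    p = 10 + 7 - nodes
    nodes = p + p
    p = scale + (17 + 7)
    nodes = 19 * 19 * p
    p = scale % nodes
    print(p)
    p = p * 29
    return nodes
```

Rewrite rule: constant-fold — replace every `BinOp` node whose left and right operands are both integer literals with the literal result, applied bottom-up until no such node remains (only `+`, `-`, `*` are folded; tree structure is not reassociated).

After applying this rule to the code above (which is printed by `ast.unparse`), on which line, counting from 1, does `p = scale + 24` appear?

7

Transformed code:
def main(p, nodes):
    nodes = scale + 21
    record(26)
    nodes = 36 - nodes
    p = 17 - nodes
    nodes = p + p
    p = scale + 24
    nodes = 361 * p
    p = scale % nodes
    print(p)
    p = p * 29
    return nodes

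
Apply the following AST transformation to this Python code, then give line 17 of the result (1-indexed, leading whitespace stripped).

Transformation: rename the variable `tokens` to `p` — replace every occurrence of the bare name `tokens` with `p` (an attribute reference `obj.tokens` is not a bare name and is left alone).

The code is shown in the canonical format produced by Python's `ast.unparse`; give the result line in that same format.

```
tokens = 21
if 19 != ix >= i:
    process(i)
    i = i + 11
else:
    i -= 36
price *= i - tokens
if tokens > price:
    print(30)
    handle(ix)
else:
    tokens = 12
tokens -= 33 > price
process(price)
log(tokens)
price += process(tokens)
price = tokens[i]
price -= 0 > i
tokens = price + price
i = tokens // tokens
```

Transformed code:
p = 21
if 19 != ix >= i:
    process(i)
    i = i + 11
else:
    i -= 36
price *= i - p
if p > price:
    print(30)
    handle(ix)
else:
    p = 12
p -= 33 > price
process(price)
log(p)
price += process(p)
price = p[i]
price -= 0 > i
p = price + price
i = p // p

price = p[i]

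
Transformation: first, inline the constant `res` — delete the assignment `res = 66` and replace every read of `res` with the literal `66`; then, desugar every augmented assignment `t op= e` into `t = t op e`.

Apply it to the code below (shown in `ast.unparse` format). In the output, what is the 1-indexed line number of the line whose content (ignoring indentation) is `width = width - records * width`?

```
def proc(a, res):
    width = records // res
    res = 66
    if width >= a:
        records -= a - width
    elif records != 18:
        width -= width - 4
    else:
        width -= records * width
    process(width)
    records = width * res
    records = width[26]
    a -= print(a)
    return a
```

8

Transformed code:
def proc(a, res):
    width = records // 66
    if width >= a:
        records = records - (a - width)
    elif records != 18:
        width = width - (width - 4)
    else:
        width = width - records * width
    process(width)
    records = width * 66
    records = width[26]
    a = a - print(a)
    return a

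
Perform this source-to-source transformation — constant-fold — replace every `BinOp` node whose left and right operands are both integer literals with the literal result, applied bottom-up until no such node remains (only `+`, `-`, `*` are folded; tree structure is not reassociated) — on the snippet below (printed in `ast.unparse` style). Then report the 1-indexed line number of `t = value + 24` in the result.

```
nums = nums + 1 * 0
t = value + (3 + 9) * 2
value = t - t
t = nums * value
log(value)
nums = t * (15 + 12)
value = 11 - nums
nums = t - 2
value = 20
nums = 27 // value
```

2

Transformed code:
nums = nums + 0
t = value + 24
value = t - t
t = nums * value
log(value)
nums = t * 27
value = 11 - nums
nums = t - 2
value = 20
nums = 27 // value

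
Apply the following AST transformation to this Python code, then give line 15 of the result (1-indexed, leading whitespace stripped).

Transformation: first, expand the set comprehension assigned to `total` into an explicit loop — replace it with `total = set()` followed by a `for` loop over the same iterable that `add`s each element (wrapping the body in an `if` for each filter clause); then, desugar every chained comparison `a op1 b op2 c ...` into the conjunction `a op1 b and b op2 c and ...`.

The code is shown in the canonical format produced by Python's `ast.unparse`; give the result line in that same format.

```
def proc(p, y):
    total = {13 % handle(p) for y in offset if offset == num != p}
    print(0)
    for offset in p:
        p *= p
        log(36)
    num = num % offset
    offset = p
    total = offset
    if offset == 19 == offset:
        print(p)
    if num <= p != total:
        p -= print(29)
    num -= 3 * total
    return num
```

Transformed code:
def proc(p, y):
    total = set()
    for y in offset:
        if offset == num and num != p:
            total.add(13 % handle(p))
    print(0)
    for offset in p:
        p *= p
        log(36)
    num = num % offset
    offset = p
    total = offset
    if offset == 19 and 19 == offset:
        print(p)
    if num <= p and p != total:
        p -= print(29)
    num -= 3 * total
    return num

if num <= p and p != total:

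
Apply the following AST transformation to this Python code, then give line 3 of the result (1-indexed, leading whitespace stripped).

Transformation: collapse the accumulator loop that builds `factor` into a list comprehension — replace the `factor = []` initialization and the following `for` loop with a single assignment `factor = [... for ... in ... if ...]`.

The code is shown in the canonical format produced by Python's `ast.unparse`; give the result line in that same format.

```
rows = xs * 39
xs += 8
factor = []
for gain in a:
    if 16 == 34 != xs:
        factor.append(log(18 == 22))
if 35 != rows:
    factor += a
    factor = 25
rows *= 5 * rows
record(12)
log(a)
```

factor = [log(18 == 22) for gain in a if 16 == 34 != xs]

Transformed code:
rows = xs * 39
xs += 8
factor = [log(18 == 22) for gain in a if 16 == 34 != xs]
if 35 != rows:
    factor += a
    factor = 25
rows *= 5 * rows
record(12)
log(a)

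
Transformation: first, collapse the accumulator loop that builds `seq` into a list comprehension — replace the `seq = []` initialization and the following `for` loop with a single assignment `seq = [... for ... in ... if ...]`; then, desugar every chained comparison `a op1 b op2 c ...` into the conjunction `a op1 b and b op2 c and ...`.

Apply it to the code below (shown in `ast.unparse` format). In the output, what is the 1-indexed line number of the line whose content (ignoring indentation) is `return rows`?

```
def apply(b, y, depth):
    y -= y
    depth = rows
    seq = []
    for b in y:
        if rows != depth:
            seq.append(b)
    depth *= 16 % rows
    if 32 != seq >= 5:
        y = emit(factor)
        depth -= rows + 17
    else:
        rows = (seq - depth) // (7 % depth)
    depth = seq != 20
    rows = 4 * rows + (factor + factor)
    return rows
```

13

Transformed code:
def apply(b, y, depth):
    y -= y
    depth = rows
    seq = [b for b in y if rows != depth]
    depth *= 16 % rows
    if 32 != seq and seq >= 5:
        y = emit(factor)
        depth -= rows + 17
    else:
        rows = (seq - depth) // (7 % depth)
    depth = seq != 20
    rows = 4 * rows + (factor + factor)
    return rows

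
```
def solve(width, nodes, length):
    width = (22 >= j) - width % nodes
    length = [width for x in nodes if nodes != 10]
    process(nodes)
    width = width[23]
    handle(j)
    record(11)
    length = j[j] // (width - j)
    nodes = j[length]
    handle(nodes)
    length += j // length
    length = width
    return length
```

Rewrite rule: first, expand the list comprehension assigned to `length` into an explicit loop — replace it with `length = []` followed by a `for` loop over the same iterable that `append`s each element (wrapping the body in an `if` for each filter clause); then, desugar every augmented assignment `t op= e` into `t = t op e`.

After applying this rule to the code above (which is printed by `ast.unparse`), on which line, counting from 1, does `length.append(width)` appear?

Transformed code:
def solve(width, nodes, length):
    width = (22 >= j) - width % nodes
    length = []
    for x in nodes:
        if nodes != 10:
            length.append(width)
    process(nodes)
    width = width[23]
    handle(j)
    record(11)
    length = j[j] // (width - j)
    nodes = j[length]
    handle(nodes)
    length = length + j // length
    length = width
    return length

6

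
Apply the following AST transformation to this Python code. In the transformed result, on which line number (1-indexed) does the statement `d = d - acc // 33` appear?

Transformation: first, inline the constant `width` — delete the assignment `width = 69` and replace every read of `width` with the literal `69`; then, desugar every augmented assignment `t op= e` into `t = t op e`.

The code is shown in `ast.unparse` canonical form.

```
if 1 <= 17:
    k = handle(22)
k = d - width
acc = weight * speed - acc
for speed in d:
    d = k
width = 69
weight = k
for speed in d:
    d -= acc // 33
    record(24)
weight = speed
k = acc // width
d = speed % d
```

Transformed code:
if 1 <= 17:
    k = handle(22)
k = d - 69
acc = weight * speed - acc
for speed in d:
    d = k
weight = k
for speed in d:
    d = d - acc // 33
    record(24)
weight = speed
k = acc // 69
d = speed % d

9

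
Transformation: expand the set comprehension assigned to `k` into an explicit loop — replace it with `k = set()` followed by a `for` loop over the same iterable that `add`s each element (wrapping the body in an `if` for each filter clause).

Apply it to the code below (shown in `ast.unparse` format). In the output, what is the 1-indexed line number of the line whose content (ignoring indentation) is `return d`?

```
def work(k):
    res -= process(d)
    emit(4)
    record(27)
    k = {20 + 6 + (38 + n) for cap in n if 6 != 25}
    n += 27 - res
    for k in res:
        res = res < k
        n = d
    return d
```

13

Transformed code:
def work(k):
    res -= process(d)
    emit(4)
    record(27)
    k = set()
    for cap in n:
        if 6 != 25:
            k.add(20 + 6 + (38 + n))
    n += 27 - res
    for k in res:
        res = res < k
        n = d
    return d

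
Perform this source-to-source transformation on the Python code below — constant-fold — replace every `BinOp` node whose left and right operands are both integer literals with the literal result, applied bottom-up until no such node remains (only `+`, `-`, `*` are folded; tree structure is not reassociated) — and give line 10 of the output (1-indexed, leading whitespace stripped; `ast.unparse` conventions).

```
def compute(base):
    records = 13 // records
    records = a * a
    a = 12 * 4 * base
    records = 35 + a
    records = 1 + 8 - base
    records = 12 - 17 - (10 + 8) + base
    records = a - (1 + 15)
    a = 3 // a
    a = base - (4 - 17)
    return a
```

Transformed code:
def compute(base):
    records = 13 // records
    records = a * a
    a = 48 * base
    records = 35 + a
    records = 9 - base
    records = -23 + base
    records = a - 16
    a = 3 // a
    a = base - -13
    return a

a = base - -13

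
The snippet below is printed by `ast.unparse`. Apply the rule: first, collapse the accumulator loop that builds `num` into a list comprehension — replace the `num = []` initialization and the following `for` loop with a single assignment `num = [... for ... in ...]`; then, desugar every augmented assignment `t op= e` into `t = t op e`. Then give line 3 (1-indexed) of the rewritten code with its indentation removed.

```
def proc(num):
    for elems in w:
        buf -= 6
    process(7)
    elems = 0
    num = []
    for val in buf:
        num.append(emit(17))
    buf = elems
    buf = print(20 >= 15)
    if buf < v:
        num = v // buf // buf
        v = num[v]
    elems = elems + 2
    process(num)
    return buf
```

buf = buf - 6

Transformed code:
def proc(num):
    for elems in w:
        buf = buf - 6
    process(7)
    elems = 0
    num = [emit(17) for val in buf]
    buf = elems
    buf = print(20 >= 15)
    if buf < v:
        num = v // buf // buf
        v = num[v]
    elems = elems + 2
    process(num)
    return buf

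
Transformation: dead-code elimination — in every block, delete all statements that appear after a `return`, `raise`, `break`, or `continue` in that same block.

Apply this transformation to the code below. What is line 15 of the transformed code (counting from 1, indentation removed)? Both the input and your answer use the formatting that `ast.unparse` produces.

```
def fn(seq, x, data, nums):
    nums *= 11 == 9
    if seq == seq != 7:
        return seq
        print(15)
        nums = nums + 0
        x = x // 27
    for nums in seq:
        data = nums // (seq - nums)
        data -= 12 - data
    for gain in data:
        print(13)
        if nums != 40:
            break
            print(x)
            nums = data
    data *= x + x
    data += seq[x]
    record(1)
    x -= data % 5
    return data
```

x -= data % 5

Transformed code:
def fn(seq, x, data, nums):
    nums *= 11 == 9
    if seq == seq != 7:
        return seq
    for nums in seq:
        data = nums // (seq - nums)
        data -= 12 - data
    for gain in data:
        print(13)
        if nums != 40:
            break
    data *= x + x
    data += seq[x]
    record(1)
    x -= data % 5
    return data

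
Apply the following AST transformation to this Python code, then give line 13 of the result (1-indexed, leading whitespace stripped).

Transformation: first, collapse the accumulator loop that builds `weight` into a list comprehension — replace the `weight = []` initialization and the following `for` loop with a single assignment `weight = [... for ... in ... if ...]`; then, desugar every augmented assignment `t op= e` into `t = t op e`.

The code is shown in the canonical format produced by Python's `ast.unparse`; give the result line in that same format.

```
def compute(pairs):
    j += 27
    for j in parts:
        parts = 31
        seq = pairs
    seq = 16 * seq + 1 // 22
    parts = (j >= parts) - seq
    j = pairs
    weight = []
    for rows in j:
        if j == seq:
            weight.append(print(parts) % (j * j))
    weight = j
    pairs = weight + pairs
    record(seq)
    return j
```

return j

Transformed code:
def compute(pairs):
    j = j + 27
    for j in parts:
        parts = 31
        seq = pairs
    seq = 16 * seq + 1 // 22
    parts = (j >= parts) - seq
    j = pairs
    weight = [print(parts) % (j * j) for rows in j if j == seq]
    weight = j
    pairs = weight + pairs
    record(seq)
    return j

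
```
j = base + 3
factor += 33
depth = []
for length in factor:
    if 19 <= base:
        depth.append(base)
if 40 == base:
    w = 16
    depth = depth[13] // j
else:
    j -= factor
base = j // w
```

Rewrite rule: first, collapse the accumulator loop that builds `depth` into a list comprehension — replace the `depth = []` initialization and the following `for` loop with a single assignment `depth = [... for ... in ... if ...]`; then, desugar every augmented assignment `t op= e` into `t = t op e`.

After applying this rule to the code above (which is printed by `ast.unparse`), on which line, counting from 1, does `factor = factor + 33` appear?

2

Transformed code:
j = base + 3
factor = factor + 33
depth = [base for length in factor if 19 <= base]
if 40 == base:
    w = 16
    depth = depth[13] // j
else:
    j = j - factor
base = j // w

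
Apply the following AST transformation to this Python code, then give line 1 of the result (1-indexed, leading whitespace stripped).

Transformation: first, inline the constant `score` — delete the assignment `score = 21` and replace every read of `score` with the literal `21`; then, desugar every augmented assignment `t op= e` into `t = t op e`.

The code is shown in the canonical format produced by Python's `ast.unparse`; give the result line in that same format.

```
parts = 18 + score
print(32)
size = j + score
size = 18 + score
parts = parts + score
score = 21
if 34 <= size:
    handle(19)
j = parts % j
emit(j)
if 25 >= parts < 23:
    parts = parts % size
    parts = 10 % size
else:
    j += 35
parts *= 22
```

parts = 18 + 21

Transformed code:
parts = 18 + 21
print(32)
size = j + 21
size = 18 + 21
parts = parts + 21
if 34 <= size:
    handle(19)
j = parts % j
emit(j)
if 25 >= parts < 23:
    parts = parts % size
    parts = 10 % size
else:
    j = j + 35
parts = parts * 22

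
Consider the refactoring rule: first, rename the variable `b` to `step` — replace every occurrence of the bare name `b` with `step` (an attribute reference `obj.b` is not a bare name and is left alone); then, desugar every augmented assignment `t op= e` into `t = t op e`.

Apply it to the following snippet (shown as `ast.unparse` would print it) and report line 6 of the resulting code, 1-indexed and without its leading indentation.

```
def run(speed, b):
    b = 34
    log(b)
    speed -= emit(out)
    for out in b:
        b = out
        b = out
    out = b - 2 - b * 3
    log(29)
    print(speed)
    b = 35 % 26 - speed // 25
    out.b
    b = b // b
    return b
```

Transformed code:
def run(speed, step):
    step = 34
    log(step)
    speed = speed - emit(out)
    for out in step:
        step = out
        step = out
    out = step - 2 - step * 3
    log(29)
    print(speed)
    step = 35 % 26 - speed // 25
    out.b
    step = step // step
    return step

step = out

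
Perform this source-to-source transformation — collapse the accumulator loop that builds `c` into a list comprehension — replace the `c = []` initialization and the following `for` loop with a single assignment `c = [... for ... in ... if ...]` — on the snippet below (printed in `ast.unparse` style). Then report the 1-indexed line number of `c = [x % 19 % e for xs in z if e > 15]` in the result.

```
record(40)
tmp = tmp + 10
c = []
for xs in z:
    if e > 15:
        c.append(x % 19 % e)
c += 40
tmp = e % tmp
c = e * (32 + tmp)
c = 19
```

3

Transformed code:
record(40)
tmp = tmp + 10
c = [x % 19 % e for xs in z if e > 15]
c += 40
tmp = e % tmp
c = e * (32 + tmp)
c = 19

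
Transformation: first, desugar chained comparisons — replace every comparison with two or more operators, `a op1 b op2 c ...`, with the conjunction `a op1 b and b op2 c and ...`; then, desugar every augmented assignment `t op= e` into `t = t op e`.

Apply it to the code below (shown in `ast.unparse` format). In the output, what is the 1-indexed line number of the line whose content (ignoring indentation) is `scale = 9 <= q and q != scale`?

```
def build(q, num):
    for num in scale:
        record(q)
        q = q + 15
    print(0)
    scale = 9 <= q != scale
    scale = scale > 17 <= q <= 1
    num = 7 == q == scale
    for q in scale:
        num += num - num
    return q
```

Transformed code:
def build(q, num):
    for num in scale:
        record(q)
        q = q + 15
    print(0)
    scale = 9 <= q and q != scale
    scale = scale > 17 and 17 <= q and (q <= 1)
    num = 7 == q and q == scale
    for q in scale:
        num = num + (num - num)
    return q

6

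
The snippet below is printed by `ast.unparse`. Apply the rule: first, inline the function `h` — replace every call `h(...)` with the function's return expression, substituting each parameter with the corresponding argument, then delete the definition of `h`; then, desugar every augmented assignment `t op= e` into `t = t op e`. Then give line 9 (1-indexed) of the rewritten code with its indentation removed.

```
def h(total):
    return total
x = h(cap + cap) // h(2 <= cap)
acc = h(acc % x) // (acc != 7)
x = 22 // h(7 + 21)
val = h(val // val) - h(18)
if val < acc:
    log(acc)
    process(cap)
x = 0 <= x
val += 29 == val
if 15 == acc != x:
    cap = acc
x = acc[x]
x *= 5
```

val = val + (29 == val)

Transformed code:
x = (cap + cap) // (2 <= cap)
acc = acc % x // (acc != 7)
x = 22 // (7 + 21)
val = val // val - 18
if val < acc:
    log(acc)
    process(cap)
x = 0 <= x
val = val + (29 == val)
if 15 == acc != x:
    cap = acc
x = acc[x]
x = x * 5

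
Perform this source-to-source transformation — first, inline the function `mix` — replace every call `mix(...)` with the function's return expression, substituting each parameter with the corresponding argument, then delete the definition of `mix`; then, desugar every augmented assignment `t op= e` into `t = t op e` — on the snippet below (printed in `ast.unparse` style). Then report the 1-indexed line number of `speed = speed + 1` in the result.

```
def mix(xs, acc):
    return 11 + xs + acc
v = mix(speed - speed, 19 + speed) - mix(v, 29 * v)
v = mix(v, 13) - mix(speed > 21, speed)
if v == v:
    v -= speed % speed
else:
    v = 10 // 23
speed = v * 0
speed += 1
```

8

Transformed code:
v = 11 + (speed - speed) + (19 + speed) - (11 + v + 29 * v)
v = 11 + v + 13 - (11 + (speed > 21) + speed)
if v == v:
    v = v - speed % speed
else:
    v = 10 // 23
speed = v * 0
speed = speed + 1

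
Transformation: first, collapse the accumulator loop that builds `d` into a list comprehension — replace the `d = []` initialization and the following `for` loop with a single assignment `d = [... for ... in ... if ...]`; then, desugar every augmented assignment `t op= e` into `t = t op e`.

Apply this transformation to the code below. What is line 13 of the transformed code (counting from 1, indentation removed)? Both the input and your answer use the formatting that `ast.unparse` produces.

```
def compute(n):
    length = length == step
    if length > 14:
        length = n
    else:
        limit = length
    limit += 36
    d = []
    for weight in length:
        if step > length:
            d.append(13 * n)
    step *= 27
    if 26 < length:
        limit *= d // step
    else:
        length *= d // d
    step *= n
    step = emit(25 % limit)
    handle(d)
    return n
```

Transformed code:
def compute(n):
    length = length == step
    if length > 14:
        length = n
    else:
        limit = length
    limit = limit + 36
    d = [13 * n for weight in length if step > length]
    step = step * 27
    if 26 < length:
        limit = limit * (d // step)
    else:
        length = length * (d // d)
    step = step * n
    step = emit(25 % limit)
    handle(d)
    return n

length = length * (d // d)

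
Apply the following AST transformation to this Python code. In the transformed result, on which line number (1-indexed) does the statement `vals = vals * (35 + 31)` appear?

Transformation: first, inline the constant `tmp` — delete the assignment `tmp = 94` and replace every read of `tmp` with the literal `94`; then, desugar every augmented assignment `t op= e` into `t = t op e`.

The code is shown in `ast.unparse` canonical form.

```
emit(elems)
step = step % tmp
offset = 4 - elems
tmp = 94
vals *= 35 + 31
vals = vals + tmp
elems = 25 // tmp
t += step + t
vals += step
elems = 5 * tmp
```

4

Transformed code:
emit(elems)
step = step % 94
offset = 4 - elems
vals = vals * (35 + 31)
vals = vals + 94
elems = 25 // 94
t = t + (step + t)
vals = vals + step
elems = 5 * 94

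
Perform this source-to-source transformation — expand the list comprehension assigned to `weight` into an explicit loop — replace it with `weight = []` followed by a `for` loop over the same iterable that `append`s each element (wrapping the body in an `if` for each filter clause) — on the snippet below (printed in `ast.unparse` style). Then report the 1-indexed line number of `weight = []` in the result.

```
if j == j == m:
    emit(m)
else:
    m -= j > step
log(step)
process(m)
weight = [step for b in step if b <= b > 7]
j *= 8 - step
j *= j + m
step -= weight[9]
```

7

Transformed code:
if j == j == m:
    emit(m)
else:
    m -= j > step
log(step)
process(m)
weight = []
for b in step:
    if b <= b > 7:
        weight.append(step)
j *= 8 - step
j *= j + m
step -= weight[9]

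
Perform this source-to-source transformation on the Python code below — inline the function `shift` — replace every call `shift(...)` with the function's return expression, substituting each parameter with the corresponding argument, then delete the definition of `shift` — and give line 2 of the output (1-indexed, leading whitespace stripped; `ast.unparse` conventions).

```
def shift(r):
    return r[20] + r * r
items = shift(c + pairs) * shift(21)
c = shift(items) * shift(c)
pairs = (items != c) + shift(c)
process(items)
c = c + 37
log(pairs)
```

Transformed code:
items = ((c + pairs)[20] + (c + pairs) * (c + pairs)) * (21[20] + 21 * 21)
c = (items[20] + items * items) * (c[20] + c * c)
pairs = (items != c) + (c[20] + c * c)
process(items)
c = c + 37
log(pairs)

c = (items[20] + items * items) * (c[20] + c * c)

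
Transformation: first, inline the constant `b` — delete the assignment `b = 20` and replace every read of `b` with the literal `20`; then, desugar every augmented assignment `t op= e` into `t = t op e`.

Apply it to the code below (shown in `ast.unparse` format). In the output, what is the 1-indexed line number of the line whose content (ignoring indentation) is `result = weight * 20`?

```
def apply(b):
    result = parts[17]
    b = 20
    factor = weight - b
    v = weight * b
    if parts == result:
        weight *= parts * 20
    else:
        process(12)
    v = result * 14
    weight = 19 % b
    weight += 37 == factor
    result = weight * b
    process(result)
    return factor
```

12

Transformed code:
def apply(b):
    result = parts[17]
    factor = weight - 20
    v = weight * 20
    if parts == result:
        weight = weight * (parts * 20)
    else:
        process(12)
    v = result * 14
    weight = 19 % 20
    weight = weight + (37 == factor)
    result = weight * 20
    process(result)
    return factor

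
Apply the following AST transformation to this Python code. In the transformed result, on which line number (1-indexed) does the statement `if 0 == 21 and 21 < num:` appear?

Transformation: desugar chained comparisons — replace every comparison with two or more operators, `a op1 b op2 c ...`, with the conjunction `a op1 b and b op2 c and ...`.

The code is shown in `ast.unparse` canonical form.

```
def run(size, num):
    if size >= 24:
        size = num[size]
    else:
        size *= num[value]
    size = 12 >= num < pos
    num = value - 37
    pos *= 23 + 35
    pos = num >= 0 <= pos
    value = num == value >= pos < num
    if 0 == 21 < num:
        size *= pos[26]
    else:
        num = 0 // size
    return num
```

11

Transformed code:
def run(size, num):
    if size >= 24:
        size = num[size]
    else:
        size *= num[value]
    size = 12 >= num and num < pos
    num = value - 37
    pos *= 23 + 35
    pos = num >= 0 and 0 <= pos
    value = num == value and value >= pos and (pos < num)
    if 0 == 21 and 21 < num:
        size *= pos[26]
    else:
        num = 0 // size
    return num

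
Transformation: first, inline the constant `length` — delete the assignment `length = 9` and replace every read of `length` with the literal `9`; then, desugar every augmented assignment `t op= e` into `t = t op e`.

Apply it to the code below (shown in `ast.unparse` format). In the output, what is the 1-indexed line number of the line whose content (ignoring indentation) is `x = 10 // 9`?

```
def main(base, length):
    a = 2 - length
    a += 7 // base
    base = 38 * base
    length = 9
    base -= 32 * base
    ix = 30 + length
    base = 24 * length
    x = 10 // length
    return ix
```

Transformed code:
def main(base, length):
    a = 2 - 9
    a = a + 7 // base
    base = 38 * base
    base = base - 32 * base
    ix = 30 + 9
    base = 24 * 9
    x = 10 // 9
    return ix

8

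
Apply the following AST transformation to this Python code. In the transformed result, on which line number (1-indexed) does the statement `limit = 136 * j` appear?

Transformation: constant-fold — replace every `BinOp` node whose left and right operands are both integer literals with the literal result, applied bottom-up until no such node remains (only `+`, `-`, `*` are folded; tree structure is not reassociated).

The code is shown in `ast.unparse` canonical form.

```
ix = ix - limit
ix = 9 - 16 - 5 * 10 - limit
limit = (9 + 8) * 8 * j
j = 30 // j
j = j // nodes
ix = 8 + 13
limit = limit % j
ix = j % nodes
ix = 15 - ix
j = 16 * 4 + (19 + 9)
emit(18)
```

Transformed code:
ix = ix - limit
ix = -57 - limit
limit = 136 * j
j = 30 // j
j = j // nodes
ix = 21
limit = limit % j
ix = j % nodes
ix = 15 - ix
j = 92
emit(18)

3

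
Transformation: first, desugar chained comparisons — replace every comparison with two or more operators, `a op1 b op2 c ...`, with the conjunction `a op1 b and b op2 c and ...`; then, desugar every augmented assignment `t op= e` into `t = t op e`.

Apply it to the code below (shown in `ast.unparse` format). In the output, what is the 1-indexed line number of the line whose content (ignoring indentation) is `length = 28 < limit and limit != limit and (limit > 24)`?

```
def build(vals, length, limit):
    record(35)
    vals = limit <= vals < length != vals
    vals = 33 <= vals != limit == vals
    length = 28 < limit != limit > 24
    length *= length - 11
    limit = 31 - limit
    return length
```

5

Transformed code:
def build(vals, length, limit):
    record(35)
    vals = limit <= vals and vals < length and (length != vals)
    vals = 33 <= vals and vals != limit and (limit == vals)
    length = 28 < limit and limit != limit and (limit > 24)
    length = length * (length - 11)
    limit = 31 - limit
    return length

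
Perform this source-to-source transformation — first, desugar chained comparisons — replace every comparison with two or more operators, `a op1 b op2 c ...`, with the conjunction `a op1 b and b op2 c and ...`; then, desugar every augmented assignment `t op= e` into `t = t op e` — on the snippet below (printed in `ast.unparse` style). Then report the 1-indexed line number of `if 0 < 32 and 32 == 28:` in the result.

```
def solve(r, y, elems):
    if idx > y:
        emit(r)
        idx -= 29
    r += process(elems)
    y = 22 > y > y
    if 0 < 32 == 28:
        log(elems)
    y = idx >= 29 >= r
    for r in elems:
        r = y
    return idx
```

7

Transformed code:
def solve(r, y, elems):
    if idx > y:
        emit(r)
        idx = idx - 29
    r = r + process(elems)
    y = 22 > y and y > y
    if 0 < 32 and 32 == 28:
        log(elems)
    y = idx >= 29 and 29 >= r
    for r in elems:
        r = y
    return idx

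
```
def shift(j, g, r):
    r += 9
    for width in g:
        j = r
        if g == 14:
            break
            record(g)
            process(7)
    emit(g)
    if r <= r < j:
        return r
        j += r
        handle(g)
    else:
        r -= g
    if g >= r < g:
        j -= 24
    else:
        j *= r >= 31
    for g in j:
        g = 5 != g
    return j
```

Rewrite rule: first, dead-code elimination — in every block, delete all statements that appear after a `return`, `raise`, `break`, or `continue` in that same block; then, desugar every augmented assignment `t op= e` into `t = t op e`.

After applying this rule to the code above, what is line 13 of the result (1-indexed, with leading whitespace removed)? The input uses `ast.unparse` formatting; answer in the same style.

Transformed code:
def shift(j, g, r):
    r = r + 9
    for width in g:
        j = r
        if g == 14:
            break
    emit(g)
    if r <= r < j:
        return r
    else:
        r = r - g
    if g >= r < g:
        j = j - 24
    else:
        j = j * (r >= 31)
    for g in j:
        g = 5 != g
    return j

j = j - 24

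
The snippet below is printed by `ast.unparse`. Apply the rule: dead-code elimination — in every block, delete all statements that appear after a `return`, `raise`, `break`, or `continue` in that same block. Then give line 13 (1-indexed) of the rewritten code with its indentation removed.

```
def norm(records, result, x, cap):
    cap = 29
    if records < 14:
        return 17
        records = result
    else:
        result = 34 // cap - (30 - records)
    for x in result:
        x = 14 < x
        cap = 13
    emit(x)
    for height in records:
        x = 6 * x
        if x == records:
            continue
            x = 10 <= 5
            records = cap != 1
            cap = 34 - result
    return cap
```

Transformed code:
def norm(records, result, x, cap):
    cap = 29
    if records < 14:
        return 17
    else:
        result = 34 // cap - (30 - records)
    for x in result:
        x = 14 < x
        cap = 13
    emit(x)
    for height in records:
        x = 6 * x
        if x == records:
            continue
    return cap

if x == records:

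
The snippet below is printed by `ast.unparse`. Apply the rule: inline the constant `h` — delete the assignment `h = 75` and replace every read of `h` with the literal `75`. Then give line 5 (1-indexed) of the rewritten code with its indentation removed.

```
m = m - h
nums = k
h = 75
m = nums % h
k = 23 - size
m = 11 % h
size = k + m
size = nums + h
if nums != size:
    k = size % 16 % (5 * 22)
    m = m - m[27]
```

m = 11 % 75

Transformed code:
m = m - 75
nums = k
m = nums % 75
k = 23 - size
m = 11 % 75
size = k + m
size = nums + 75
if nums != size:
    k = size % 16 % (5 * 22)
    m = m - m[27]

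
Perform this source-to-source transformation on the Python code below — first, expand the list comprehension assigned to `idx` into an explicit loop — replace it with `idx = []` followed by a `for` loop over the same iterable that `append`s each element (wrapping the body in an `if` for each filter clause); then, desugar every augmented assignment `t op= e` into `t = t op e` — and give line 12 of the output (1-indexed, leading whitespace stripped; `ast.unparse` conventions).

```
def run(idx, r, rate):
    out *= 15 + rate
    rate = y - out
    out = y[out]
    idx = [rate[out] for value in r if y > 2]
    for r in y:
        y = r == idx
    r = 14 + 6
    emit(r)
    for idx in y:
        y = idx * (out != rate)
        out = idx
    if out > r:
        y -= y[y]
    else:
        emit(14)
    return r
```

emit(r)

Transformed code:
def run(idx, r, rate):
    out = out * (15 + rate)
    rate = y - out
    out = y[out]
    idx = []
    for value in r:
        if y > 2:
            idx.append(rate[out])
    for r in y:
        y = r == idx
    r = 14 + 6
    emit(r)
    for idx in y:
        y = idx * (out != rate)
        out = idx
    if out > r:
        y = y - y[y]
    else:
        emit(14)
    return r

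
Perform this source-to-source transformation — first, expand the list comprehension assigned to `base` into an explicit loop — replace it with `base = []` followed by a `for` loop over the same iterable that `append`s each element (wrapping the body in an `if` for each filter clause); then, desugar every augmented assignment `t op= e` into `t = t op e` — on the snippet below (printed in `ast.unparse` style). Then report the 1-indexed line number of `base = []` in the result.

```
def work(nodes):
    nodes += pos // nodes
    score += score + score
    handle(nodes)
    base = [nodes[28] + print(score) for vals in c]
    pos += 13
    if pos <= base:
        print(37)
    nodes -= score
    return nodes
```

5

Transformed code:
def work(nodes):
    nodes = nodes + pos // nodes
    score = score + (score + score)
    handle(nodes)
    base = []
    for vals in c:
        base.append(nodes[28] + print(score))
    pos = pos + 13
    if pos <= base:
        print(37)
    nodes = nodes - score
    return nodes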